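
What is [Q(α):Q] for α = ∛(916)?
[Q(α):Q] = 3

The minimal polynomial of α is x^3 - 916, irreducible over Q since 916 is not a perfect cube (so x^3 - 916 has no rational root). Hence [Q(α):Q] = deg(m_α) = 3.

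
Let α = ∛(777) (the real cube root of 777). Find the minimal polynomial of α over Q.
m_α(x) = x^3 - 777

α satisfies α^3 = 777, so x^3 - 777 annihilates α. By the rational root test, a rational root p/q (in lowest terms) of x^3 - 777 would satisfy p^3 = 777 q^3, forcing q = 1 and p^3 = 777; but 777 is not a perfect cube, contradiction. A monic cubic over Q with no rational root is irreducible (any nontrivial factorization would include a linear factor). Hence x^3 - 777 is the minimal polynomial of α, and in particular [Q(α):Q] = 3.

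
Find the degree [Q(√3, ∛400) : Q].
[Q(√3, ∛400) : Q] = 6

Let L = Q(√3, ∛400). Since Q(√3) ⊂ L and [Q(√3):Q] = 2, the tower law gives 2 | [L:Q]. Likewise Q(∛400) ⊂ L with [Q(∛400):Q] = 3 (because 400 is not a perfect cube), so 3 | [L:Q]. As gcd(2,3) = 1, [L:Q] is divisible by 6. Conversely L is generated over Q by √3 and ∛400, so [L:Q] ≤ 2·3 = 6. Therefore [Q(√3, ∛400) : Q] = 6.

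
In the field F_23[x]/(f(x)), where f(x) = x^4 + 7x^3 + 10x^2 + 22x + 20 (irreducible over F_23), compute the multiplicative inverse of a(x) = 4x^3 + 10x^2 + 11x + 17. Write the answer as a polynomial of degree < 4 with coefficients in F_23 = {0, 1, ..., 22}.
a(x)^(-1) ≡ 21x^3 + 19x^2 + 17x + 15 (mod f(x))

Since f is irreducible over F_23, F_23[x]/(f) is a field and a(x) ≠ 0 has an inverse. Apply the extended Euclidean algorithm to f(x) and a(x) in F_23[x]: f(x) = (6x + 4)·a(x) + (19x^2 + 14x + 21);  a(x) = (22x + 17)·(19x^2 + 14x + 21) + (x + 5);  (19x^2 + 14x + 21) = (19x + 11)·(x + 5) + (12). The last nonzero remainder is the constant 12 = gcd(f, a) in F_23. Back-substituting through the division chain expresses 12 = s(x)·a(x) + t(x)·f(x) with s(x) ≡ 22x^3 + 21x^2 + 20x + 19 (mod f), so (22x^3 + 21x^2 + 20x + 19)·a(x) ≡ 12 (mod f). Multiplying by 12^(-1) ≡ 2 in F_23 gives a(x)^(-1) ≡ 2·(22x^3 + 21x^2 + 20x + 19) ≡ 21x^3 + 19x^2 + 17x + 15 (mod f). Check: (4x^3 + 10x^2 + 11x + 17)·(21x^3 + 19x^2 + 17x + 15) = 15x^6 + 10x^5 + 6x^4 + 14x^3 + 16x^2 + 17x + 2 ≡ 1 (mod x^4 + 7x^3 + 10x^2 + 22x + 20).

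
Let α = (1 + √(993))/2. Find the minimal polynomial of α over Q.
m_α(x) = x^2 - x - 248

From 2α - 1 = √(993), squaring gives (2α - 1)^2 = 993, i.e. 4α^2 - 4α + 1 = 993, so α^2 - α + (1 - 993)/4 = 0. Since 993 ≡ 1 (mod 4), (1 - 993)/4 = -248 ∈ Z. The polynomial x^2 - x - 248 has discriminant 1 - 4·(-248) = 993, which is not a perfect square in Q (d = 993 is squarefree and ≠ 1), so x^2 - x - 248 is irreducible over Q. It is the minimal polynomial of α.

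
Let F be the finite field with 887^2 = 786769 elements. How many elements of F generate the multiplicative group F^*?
There are φ(786768) = 254592 primitive elements

F_q^* is cyclic of order q - 1 = 786768. A cyclic group of order m has exactly φ(m) generators. Here m = 786768 = 2^4 · 3 · 37 · 443, so the number of primitive elements is φ(786768) = 254592.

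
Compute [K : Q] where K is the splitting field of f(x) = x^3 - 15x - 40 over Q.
[K : Q] = 6

By the rational root test, any rational root of the monic integer polynomial f(x) = x^3 - 15x - 40 must be an integer dividing the constant term -40, i.e. one of ±{1, 2, 4, 5, 8, 10, 20, 40}. Evaluating: f(1) = -54, f(-1) = -26, f(2) = -62, f(-2) = -18, f(4) = -36, f(-4) = -44, f(5) = 10, f(-5) = -90, f(8) = 352, f(-8) = -432, f(10) = 810, f(-10) = -890, f(20) = 7660, f(-20) = -7740, f(40) = 63360, f(-40) = -63440; none is 0, so f has no rational root and is therefore irreducible over Q (a cubic with no linear factor over a field is irreducible). For an irreducible cubic, the Galois group is A_3 or S_3 according as the discriminant disc(f) = -4a^3 - 27b^2 = -4·(-15)^3 - 27·(-40)^2 = -29700 is or is not a square in Q. Here disc(f) = -29700 is not a perfect square in Q, so the Galois group of f over Q is not contained in A_3 and must be all of S_3. The splitting field has degree |S_3| = 6 over Q, so [K : Q] = 6.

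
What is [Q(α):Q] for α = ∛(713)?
[Q(α):Q] = 3

The minimal polynomial of α is x^3 - 713, irreducible over Q since 713 is not a perfect cube (so x^3 - 713 has no rational root). Hence [Q(α):Q] = deg(m_α) = 3.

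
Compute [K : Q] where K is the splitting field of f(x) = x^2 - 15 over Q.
[K : Q] = 2

f(x) = x^2 - 15 factors as (x - √15)(x + √15). The splitting field is K = Q(√15). Since 15 is squarefree and > 1, it is not a perfect square, so x^2 - 15 is irreducible over Q and [Q(√15) : Q] = 2. Hence [K : Q] = 2.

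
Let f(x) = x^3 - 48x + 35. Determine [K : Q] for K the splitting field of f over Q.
[K : Q] = 6

By the rational root test, any rational root of the monic integer polynomial f(x) = x^3 - 48x + 35 must be an integer dividing the constant term 35, i.e. one of ±{1, 5, 7, 35}. Evaluating: f(1) = -12, f(-1) = 82, f(5) = -80, f(-5) = 150, f(7) = 42, f(-7) = 28, f(35) = 41230, f(-35) = -41160; none is 0, so f has no rational root and is therefore irreducible over Q (a cubic with no linear factor over a field is irreducible). For an irreducible cubic, the Galois group is A_3 or S_3 according as the discriminant disc(f) = -4a^3 - 27b^2 = -4·(-48)^3 - 27·(35)^2 = 409293 is or is not a square in Q. Here disc(f) = 409293 is not a perfect square in Q, so the Galois group of f over Q is not contained in A_3 and must be all of S_3. The splitting field has degree |S_3| = 6 over Q, so [K : Q] = 6.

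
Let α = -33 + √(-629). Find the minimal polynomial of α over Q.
m_α(x) = x^2 + 66x + 1718

From α + 33 = √(-629), squaring gives (α + 33)^2 = -629, i.e. α^2 + 66α + 1089 = -629, so α^2 + 66α + 1718 = 0. The discriminant of x^2 + 66x + 1718 is (66)^2 - 4·(1718) = 4356 - 6872 = -2516, and 4·(-629) is not a perfect square in Q since -629 is squarefree and ≠ 1. Hence x^2 + 66x + 1718 is irreducible over Q and is the minimal polynomial of α.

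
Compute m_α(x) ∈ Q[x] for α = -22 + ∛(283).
m_α(x) = x^3 + 66x^2 + 1452x + 10365

Set β = α + 22 = ∛(283), so β^3 = 283. Then (α + 22)^3 - 283 = 0, i.e. α is a root of g(x) = (x + 22)^3 - 283 = x^3 + 66x^2 + 1452x + 10365. Since g(x) = h(x + 22) where h(x) = x^3 - 283, and h is irreducible over Q (because 283 is not a perfect cube, so h has no rational root, and a monic cubic with no rational root is irreducible), g is also irreducible (irreducibility is preserved under the substitution x → x + 22). Hence m_α(x) = x^3 + 66x^2 + 1452x + 10365.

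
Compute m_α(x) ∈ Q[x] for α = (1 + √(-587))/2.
m_α(x) = x^2 - x + 147

From 2α - 1 = √(-587), squaring gives (2α - 1)^2 = -587, i.e. 4α^2 - 4α + 1 = -587, so α^2 - α + (1 + 587)/4 = 0. Since -587 ≡ 1 (mod 4), (1 + 587)/4 = 147 ∈ Z. The polynomial x^2 - x + 147 has discriminant 1 - 4·(147) = -587, which is not a perfect square in Q (d = -587 is squarefree and ≠ 1), so x^2 - x + 147 is irreducible over Q. It is the minimal polynomial of α.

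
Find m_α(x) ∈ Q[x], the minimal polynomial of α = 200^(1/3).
m_α(x) = x^3 - 200

α satisfies α^3 = 200, so x^3 - 200 annihilates α. By the rational root test, a rational root p/q (in lowest terms) of x^3 - 200 would satisfy p^3 = 200 q^3, forcing q = 1 and p^3 = 200; but 200 is not a perfect cube, contradiction. A monic cubic over Q with no rational root is irreducible (any nontrivial factorization would include a linear factor). Hence x^3 - 200 is the minimal polynomial of α, and in particular [Q(α):Q] = 3.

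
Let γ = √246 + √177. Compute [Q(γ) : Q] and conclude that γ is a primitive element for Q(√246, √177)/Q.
[Q(γ) : Q] = 4 (equivalently, Q(γ) = Q(√246, √177))

Obviously Q(γ) ⊆ Q(√246, √177), and [Q(√246, √177):Q] = 4 (since 246, 177 are distinct squarefree integers > 1 with 43542 not a perfect square). To show equality we compute the minimal polynomial of γ. From γ = √246 + √177: γ^2 = 246 + 2√(43542) + 177 = 423 + 2√(43542), so γ^2 - 423 = 2√(43542); squaring, (γ^2 - 423)^2 = 4·43542, i.e. γ^4 - 846γ^2 + 178929 - 174168 = 0, i.e. γ^4 - 846γ^2 + 4761 = 0. So γ is a root of x^4 - 846x^2 + 4761. This polynomial is irreducible over Q: it has no rational root (each ±√246 ± √177 is irrational), and any factorization into two quadratics over Q would force √(43542) ∈ Q (pairing opposite roots) or √246, √177 ∈ Q (other pairings), all impossible. Hence [Q(γ):Q] = 4 = [Q(√246, √177):Q], so Q(γ) = Q(√246, √177).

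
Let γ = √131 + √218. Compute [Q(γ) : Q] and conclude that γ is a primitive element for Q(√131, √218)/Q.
[Q(γ) : Q] = 4 (equivalently, Q(γ) = Q(√131, √218))

Obviously Q(γ) ⊆ Q(√131, √218), and [Q(√131, √218):Q] = 4 (since 131, 218 are distinct squarefree integers > 1 with 28558 not a perfect square). To show equality we compute the minimal polynomial of γ. From γ = √131 + √218: γ^2 = 131 + 2√(28558) + 218 = 349 + 2√(28558), so γ^2 - 349 = 2√(28558); squaring, (γ^2 - 349)^2 = 4·28558, i.e. γ^4 - 698γ^2 + 121801 - 114232 = 0, i.e. γ^4 - 698γ^2 + 7569 = 0. So γ is a root of x^4 - 698x^2 + 7569. This polynomial is irreducible over Q: it has no rational root (each ±√131 ± √218 is irrational), and any factorization into two quadratics over Q would force √(28558) ∈ Q (pairing opposite roots) or √131, √218 ∈ Q (other pairings), all impossible. Hence [Q(γ):Q] = 4 = [Q(√131, √218):Q], so Q(γ) = Q(√131, √218).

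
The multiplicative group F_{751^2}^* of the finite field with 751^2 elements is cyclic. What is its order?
|F_{751^2}^*| = 564000

F_{751^2} has 751^2 = 564001 elements; its multiplicative group consists of all nonzero elements, so |F_{751^2}^*| = 564001 - 1 = 564000. (It is cyclic since any finite subgroup of the multiplicative group of a field is cyclic.)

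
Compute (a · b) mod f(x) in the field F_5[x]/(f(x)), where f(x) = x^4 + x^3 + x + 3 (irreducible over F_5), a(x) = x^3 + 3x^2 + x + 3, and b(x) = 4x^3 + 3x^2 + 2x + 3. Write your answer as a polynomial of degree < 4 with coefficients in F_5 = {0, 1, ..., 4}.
a · b ≡ x^3 + 2x^2 + 2x + 2 (mod f(x))

Multiply in F_5[x]: a(x)·b(x) = (x^3 + 3x^2 + x + 3)·(4x^3 + 3x^2 + 2x + 3) = 4x^6 + 4x^3 + 4x + 4. This has degree ≥ 4, so divide by f(x) over F_5: 4x^6 + 4x^3 + 4x + 4 = (4x^2 + x + 4)·(x^4 + x^3 + x + 3) + (x^3 + 2x^2 + 2x + 2). Hence a·b ≡ x^3 + 2x^2 + 2x + 2 (mod f). (F_5[x]/(f) is a field with 5^4 = 625 elements since f is irreducible of degree 4.)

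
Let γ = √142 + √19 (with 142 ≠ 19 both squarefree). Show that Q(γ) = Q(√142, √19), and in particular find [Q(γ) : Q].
[Q(γ) : Q] = 4 (equivalently, Q(γ) = Q(√142, √19))

Obviously Q(γ) ⊆ Q(√142, √19), and [Q(√142, √19):Q] = 4 (since 142, 19 are distinct squarefree integers > 1 with 2698 not a perfect square). To show equality we compute the minimal polynomial of γ. From γ = √142 + √19: γ^2 = 142 + 2√(2698) + 19 = 161 + 2√(2698), so γ^2 - 161 = 2√(2698); squaring, (γ^2 - 161)^2 = 4·2698, i.e. γ^4 - 322γ^2 + 25921 - 10792 = 0, i.e. γ^4 - 322γ^2 + 15129 = 0. So γ is a root of x^4 - 322x^2 + 15129. This polynomial is irreducible over Q: it has no rational root (each ±√142 ± √19 is irrational), and any factorization into two quadratics over Q would force √(2698) ∈ Q (pairing opposite roots) or √142, √19 ∈ Q (other pairings), all impossible. Hence [Q(γ):Q] = 4 = [Q(√142, √19):Q], so Q(γ) = Q(√142, √19).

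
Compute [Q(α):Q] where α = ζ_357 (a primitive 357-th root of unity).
[Q(α):Q] = 192

The minimal polynomial of ζ_357 over Q is the 357-th cyclotomic polynomial Φ_357(x), which is irreducible over Q and has degree φ(357) = 192. Hence [Q(α):Q] = φ(357) = 192.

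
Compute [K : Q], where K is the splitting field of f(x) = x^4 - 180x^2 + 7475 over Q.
[K : Q] = 4

Solving the quadratic in x^2: x^2 = (180 ± √(180^2 - 4·7475))/2 = (180 ± √2500)/2 = (180 ± 50)/2, giving x^2 = 115 or x^2 = 65. So f(x) = (x^2 - 115)(x^2 - 65) and the roots of f are ±√115, ±√65. Hence the splitting field is K = Q(√115, √65). Since 115 and 65 are distinct squarefree integers > 1, their product 7475 is not a perfect square, so √65 ∉ Q(√115). By the tower law [K:Q] = [Q(√115,√65):Q(√115)] · [Q(√115):Q] = 2 · 2 = 4.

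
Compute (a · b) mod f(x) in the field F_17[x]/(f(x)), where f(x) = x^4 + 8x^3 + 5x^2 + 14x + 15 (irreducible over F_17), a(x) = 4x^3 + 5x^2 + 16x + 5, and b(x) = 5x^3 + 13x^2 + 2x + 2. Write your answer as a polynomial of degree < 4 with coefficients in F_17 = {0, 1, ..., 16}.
a · b ≡ 5x^3 + 2x^2 + 4x + 16 (mod f(x))

Multiply in F_17[x]: a(x)·b(x) = (4x^3 + 5x^2 + 16x + 5)·(5x^3 + 13x^2 + 2x + 2) = 3x^6 + 9x^5 + 13x^3 + 5x^2 + 8x + 10. This has degree ≥ 4, so divide by f(x) over F_17: 3x^6 + 9x^5 + 13x^3 + 5x^2 + 8x + 10 = (3x^2 + 2x + 3)·(x^4 + 8x^3 + 5x^2 + 14x + 15) + (5x^3 + 2x^2 + 4x + 16). Hence a·b ≡ 5x^3 + 2x^2 + 4x + 16 (mod f). (F_17[x]/(f) is a field with 17^4 = 83521 elements since f is irreducible of degree 4.)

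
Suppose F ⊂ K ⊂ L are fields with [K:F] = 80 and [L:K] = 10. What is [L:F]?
[L:F] = 800

The tower law says that for any tower of field extensions F ⊂ K ⊂ L with finite degrees, [L:F] = [L:K] · [K:F]. Here this gives [L:F] = 10 · 80 = 800.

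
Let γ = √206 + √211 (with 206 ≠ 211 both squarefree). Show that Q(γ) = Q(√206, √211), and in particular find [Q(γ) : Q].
[Q(γ) : Q] = 4 (equivalently, Q(γ) = Q(√206, √211))

Obviously Q(γ) ⊆ Q(√206, √211), and [Q(√206, √211):Q] = 4 (since 206, 211 are distinct squarefree integers > 1 with 43466 not a perfect square). To show equality we compute the minimal polynomial of γ. From γ = √206 + √211: γ^2 = 206 + 2√(43466) + 211 = 417 + 2√(43466), so γ^2 - 417 = 2√(43466); squaring, (γ^2 - 417)^2 = 4·43466, i.e. γ^4 - 834γ^2 + 173889 - 173864 = 0, i.e. γ^4 - 834γ^2 + 25 = 0. So γ is a root of x^4 - 834x^2 + 25. This polynomial is irreducible over Q: it has no rational root (each ±√206 ± √211 is irrational), and any factorization into two quadratics over Q would force √(43466) ∈ Q (pairing opposite roots) or √206, √211 ∈ Q (other pairings), all impossible. Hence [Q(γ):Q] = 4 = [Q(√206, √211):Q], so Q(γ) = Q(√206, √211).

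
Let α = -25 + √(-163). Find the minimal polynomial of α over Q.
m_α(x) = x^2 + 50x + 788

From α + 25 = √(-163), squaring gives (α + 25)^2 = -163, i.e. α^2 + 50α + 625 = -163, so α^2 + 50α + 788 = 0. The discriminant of x^2 + 50x + 788 is (50)^2 - 4·(788) = 2500 - 3152 = -652, and 4·(-163) is not a perfect square in Q since -163 is squarefree and ≠ 1. Hence x^2 + 50x + 788 is irreducible over Q and is the minimal polynomial of α.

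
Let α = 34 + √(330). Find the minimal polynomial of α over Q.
m_α(x) = x^2 - 68x + 826

From α - 34 = √(330), squaring gives (α - 34)^2 = 330, i.e. α^2 - 68α + 1156 = 330, so α^2 - 68α + 826 = 0. The discriminant of x^2 - 68x + 826 is (-68)^2 - 4·(826) = 4624 - 3304 = 1320, and 4·(330) is not a perfect square in Q since 330 is squarefree and ≠ 1. Hence x^2 - 68x + 826 is irreducible over Q and is the minimal polynomial of α.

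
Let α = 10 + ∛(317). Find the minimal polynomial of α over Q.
m_α(x) = x^3 - 30x^2 + 300x - 1317

Set β = α - 10 = ∛(317), so β^3 = 317. Then (α - 10)^3 - 317 = 0, i.e. α is a root of g(x) = (x - 10)^3 - 317 = x^3 - 30x^2 + 300x - 1317. Since g(x) = h(x - 10) where h(x) = x^3 - 317, and h is irreducible over Q (because 317 is not a perfect cube, so h has no rational root, and a monic cubic with no rational root is irreducible), g is also irreducible (irreducibility is preserved under the substitution x → x - 10). Hence m_α(x) = x^3 - 30x^2 + 300x - 1317.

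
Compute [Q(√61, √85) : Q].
[Q(√61, √85) : Q] = 4

[Q(√61):Q] = 2 (min poly x^2 - 61, irreducible since 61 is squarefree > 1). For the top step, suppose √85 ∈ Q(√61), say √85 = c + d√61 with c, d ∈ Q. Squaring: 85 = c^2 + 61d^2 + 2cd√61. Since √61 ∉ Q this forces 2cd = 0. If d = 0 then √85 = c ∈ Q, contradicting 85 squarefree > 1. If c = 0 then 85 = 61d^2, so 61·85 = (61d)^2 is a perfect square in Q — but 61·85 = 5185 is not a perfect square (since 61 and 85 are distinct squarefree integers). Contradiction. Hence √85 ∉ Q(√61), so x^2 - 85 stays irreducible over Q(√61) and [Q(√61, √85) : Q(√61)] = 2. By the tower law, [Q(√61, √85) : Q] = 2 · 2 = 4.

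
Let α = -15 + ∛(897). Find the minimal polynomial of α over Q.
m_α(x) = x^3 + 45x^2 + 675x + 2478

Set β = α + 15 = ∛(897), so β^3 = 897. Then (α + 15)^3 - 897 = 0, i.e. α is a root of g(x) = (x + 15)^3 - 897 = x^3 + 45x^2 + 675x + 2478. Since g(x) = h(x + 15) where h(x) = x^3 - 897, and h is irreducible over Q (because 897 is not a perfect cube, so h has no rational root, and a monic cubic with no rational root is irreducible), g is also irreducible (irreducibility is preserved under the substitution x → x + 15). Hence m_α(x) = x^3 + 45x^2 + 675x + 2478.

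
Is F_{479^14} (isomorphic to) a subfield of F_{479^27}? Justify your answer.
No: F_{479^14} is not a subfield of F_{479^27}

F_{p^m} embeds in F_{p^n} iff m | n. Here 14 ∤ 27 (since 27 = 1·14 + 13 with remainder 13 ≠ 0), so F_{479^14} is not a subfield of F_{479^27}. Equivalently: if it were, the tower law would give 14 = [F_{479^14}:F_479] dividing [F_{479^27}:F_479] = 27, contradiction.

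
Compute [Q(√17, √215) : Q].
[Q(√17, √215) : Q] = 4

[Q(√17):Q] = 2 (min poly x^2 - 17, irreducible since 17 is squarefree > 1). For the top step, suppose √215 ∈ Q(√17), say √215 = c + d√17 with c, d ∈ Q. Squaring: 215 = c^2 + 17d^2 + 2cd√17. Since √17 ∉ Q this forces 2cd = 0. If d = 0 then √215 = c ∈ Q, contradicting 215 squarefree > 1. If c = 0 then 215 = 17d^2, so 17·215 = (17d)^2 is a perfect square in Q — but 17·215 = 3655 is not a perfect square (since 17 and 215 are distinct squarefree integers). Contradiction. Hence √215 ∉ Q(√17), so x^2 - 215 stays irreducible over Q(√17) and [Q(√17, √215) : Q(√17)] = 2. By the tower law, [Q(√17, √215) : Q] = 2 · 2 = 4.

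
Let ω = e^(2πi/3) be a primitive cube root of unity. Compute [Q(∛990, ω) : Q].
[Q(∛990, ω) : Q] = 6

[Q(∛990):Q] = 3 (min poly x^3 - 990, irreducible since 990 is not a perfect cube). [Q(ω):Q] = 2 (min poly x^2 + x + 1). Since Q(∛990) ⊂ R and ω ∉ R, we have ω ∉ Q(∛990), so x^2 + x + 1 remains irreducible over Q(∛990) and [Q(∛990, ω) : Q(∛990)] = 2. By the tower law, [Q(∛990, ω) : Q] = 3 · 2 = 6. (In fact Q(∛990, ω) is the splitting field of x^3 - 990 over Q.)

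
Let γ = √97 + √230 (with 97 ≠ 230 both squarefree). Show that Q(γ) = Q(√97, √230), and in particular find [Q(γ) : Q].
[Q(γ) : Q] = 4 (equivalently, Q(γ) = Q(√97, √230))

Obviously Q(γ) ⊆ Q(√97, √230), and [Q(√97, √230):Q] = 4 (since 97, 230 are distinct squarefree integers > 1 with 22310 not a perfect square). To show equality we compute the minimal polynomial of γ. From γ = √97 + √230: γ^2 = 97 + 2√(22310) + 230 = 327 + 2√(22310), so γ^2 - 327 = 2√(22310); squaring, (γ^2 - 327)^2 = 4·22310, i.e. γ^4 - 654γ^2 + 106929 - 89240 = 0, i.e. γ^4 - 654γ^2 + 17689 = 0. So γ is a root of x^4 - 654x^2 + 17689. This polynomial is irreducible over Q: it has no rational root (each ±√97 ± √230 is irrational), and any factorization into two quadratics over Q would force √(22310) ∈ Q (pairing opposite roots) or √97, √230 ∈ Q (other pairings), all impossible. Hence [Q(γ):Q] = 4 = [Q(√97, √230):Q], so Q(γ) = Q(√97, √230).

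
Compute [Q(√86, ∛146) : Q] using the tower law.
[Q(√86, ∛146) : Q] = 6

Let L = Q(√86, ∛146). Since Q(√86) ⊂ L and [Q(√86):Q] = 2, the tower law gives 2 | [L:Q]. Likewise Q(∛146) ⊂ L with [Q(∛146):Q] = 3 (because 146 is not a perfect cube), so 3 | [L:Q]. As gcd(2,3) = 1, [L:Q] is divisible by 6. Conversely L is generated over Q by √86 and ∛146, so [L:Q] ≤ 2·3 = 6. Therefore [Q(√86, ∛146) : Q] = 6.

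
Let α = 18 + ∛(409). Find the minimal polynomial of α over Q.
m_α(x) = x^3 - 54x^2 + 972x - 6241

Set β = α - 18 = ∛(409), so β^3 = 409. Then (α - 18)^3 - 409 = 0, i.e. α is a root of g(x) = (x - 18)^3 - 409 = x^3 - 54x^2 + 972x - 6241. Since g(x) = h(x - 18) where h(x) = x^3 - 409, and h is irreducible over Q (because 409 is not a perfect cube, so h has no rational root, and a monic cubic with no rational root is irreducible), g is also irreducible (irreducibility is preserved under the substitution x → x - 18). Hence m_α(x) = x^3 - 54x^2 + 972x - 6241.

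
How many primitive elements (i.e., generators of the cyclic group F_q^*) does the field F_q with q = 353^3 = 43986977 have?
There are φ(43986976) = 18938880 primitive elements

F_q^* is cyclic of order q - 1 = 43986976. A cyclic group of order m has exactly φ(m) generators. Here m = 43986976 = 2^5 · 11 · 19 · 6577, so the number of primitive elements is φ(43986976) = 18938880.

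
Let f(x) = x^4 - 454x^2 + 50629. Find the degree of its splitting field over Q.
[K : Q] = 4

Solving the quadratic in x^2: x^2 = (454 ± √(454^2 - 4·50629))/2 = (454 ± √3600)/2 = (454 ± 60)/2, giving x^2 = 197 or x^2 = 257. So f(x) = (x^2 - 197)(x^2 - 257) and the roots of f are ±√197, ±√257. Hence the splitting field is K = Q(√197, √257). Since 197 and 257 are distinct squarefree integers > 1, their product 50629 is not a perfect square, so √257 ∉ Q(√197). By the tower law [K:Q] = [Q(√197,√257):Q(√197)] · [Q(√197):Q] = 2 · 2 = 4.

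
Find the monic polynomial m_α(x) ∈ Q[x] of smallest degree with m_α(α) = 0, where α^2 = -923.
m_α(x) = x^2 + 923

α satisfies α^2 + 923 = 0, so x^2 + 923 annihilates α. Since d = -923 is squarefree and ≠ 1, it is not a perfect square in Q, so x^2 + 923 has no rational root and is therefore irreducible over Q (a degree-2 polynomial over a field is irreducible iff it has no root). Hence m_α(x) = x^2 + 923.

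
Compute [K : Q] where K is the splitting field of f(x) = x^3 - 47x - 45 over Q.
[K : Q] = 6

By the rational root test, any rational root of the monic integer polynomial f(x) = x^3 - 47x - 45 must be an integer dividing the constant term -45, i.e. one of ±{1, 3, 5, 9, 15, 45}. Evaluating: f(1) = -91, f(-1) = 1, f(3) = -159, f(-3) = 69, f(5) = -155, f(-5) = 65, f(9) = 261, f(-9) = -351, f(15) = 2625, f(-15) = -2715, f(45) = 88965, f(-45) = -89055; none is 0, so f has no rational root and is therefore irreducible over Q (a cubic with no linear factor over a field is irreducible). For an irreducible cubic, the Galois group is A_3 or S_3 according as the discriminant disc(f) = -4a^3 - 27b^2 = -4·(-47)^3 - 27·(-45)^2 = 360617 is or is not a square in Q. Here disc(f) = 360617 is not a perfect square in Q, so the Galois group of f over Q is not contained in A_3 and must be all of S_3. The splitting field has degree |S_3| = 6 over Q, so [K : Q] = 6.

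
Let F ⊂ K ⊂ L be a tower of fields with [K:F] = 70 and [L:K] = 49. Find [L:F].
[L:F] = 3430

The tower law says that for any tower of field extensions F ⊂ K ⊂ L with finite degrees, [L:F] = [L:K] · [K:F]. Here this gives [L:F] = 49 · 70 = 3430.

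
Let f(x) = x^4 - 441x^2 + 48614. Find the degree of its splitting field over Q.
[K : Q] = 4

Solving the quadratic in x^2: x^2 = (441 ± √(441^2 - 4·48614))/2 = (441 ± √25)/2 = (441 ± 5)/2, giving x^2 = 223 or x^2 = 218. So f(x) = (x^2 - 223)(x^2 - 218) and the roots of f are ±√223, ±√218. Hence the splitting field is K = Q(√223, √218). Since 223 and 218 are distinct squarefree integers > 1, their product 48614 is not a perfect square, so √218 ∉ Q(√223). By the tower law [K:Q] = [Q(√223,√218):Q(√223)] · [Q(√223):Q] = 2 · 2 = 4.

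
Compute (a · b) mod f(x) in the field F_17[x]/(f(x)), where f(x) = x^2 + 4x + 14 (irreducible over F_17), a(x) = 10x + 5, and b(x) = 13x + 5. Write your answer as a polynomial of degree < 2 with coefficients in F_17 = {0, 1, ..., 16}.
a · b ≡ 3x + 7 (mod f(x))

Multiply in F_17[x]: a(x)·b(x) = (10x + 5)·(13x + 5) = 11x^2 + 13x + 8. This has degree ≥ 2, so divide by f(x) over F_17: 11x^2 + 13x + 8 = (11)·(x^2 + 4x + 14) + (3x + 7). Hence a·b ≡ 3x + 7 (mod f). (F_17[x]/(f) is a field with 17^2 = 289 elements since f is irreducible of degree 2.)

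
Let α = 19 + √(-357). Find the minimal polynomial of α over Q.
m_α(x) = x^2 - 38x + 718

From α - 19 = √(-357), squaring gives (α - 19)^2 = -357, i.e. α^2 - 38α + 361 = -357, so α^2 - 38α + 718 = 0. The discriminant of x^2 - 38x + 718 is (-38)^2 - 4·(718) = 1444 - 2872 = -1428, and 4·(-357) is not a perfect square in Q since -357 is squarefree and ≠ 1. Hence x^2 - 38x + 718 is irreducible over Q and is the minimal polynomial of α.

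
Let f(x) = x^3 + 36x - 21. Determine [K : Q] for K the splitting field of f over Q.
[K : Q] = 6

By the rational root test, any rational root of the monic integer polynomial f(x) = x^3 + 36x - 21 must be an integer dividing the constant term -21, i.e. one of ±{1, 3, 7, 21}. Evaluating: f(1) = 16, f(-1) = -58, f(3) = 114, f(-3) = -156, f(7) = 574, f(-7) = -616, f(21) = 9996, f(-21) = -10038; none is 0, so f has no rational root and is therefore irreducible over Q (a cubic with no linear factor over a field is irreducible). For an irreducible cubic, the Galois group is A_3 or S_3 according as the discriminant disc(f) = -4a^3 - 27b^2 = -4·(36)^3 - 27·(-21)^2 = -198531 is or is not a square in Q. Here disc(f) = -198531 is not a perfect square in Q, so the Galois group of f over Q is not contained in A_3 and must be all of S_3. The splitting field has degree |S_3| = 6 over Q, so [K : Q] = 6.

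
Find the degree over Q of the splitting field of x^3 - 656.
[K : Q] = 6

The roots of x^3 - 656 are ∛656, ω∛656, ω^2∛656 where ω = e^(2πi/3) is a primitive cube root of unity, so K = Q(∛656, ω). Now [Q(∛656):Q] = 3 (since 656 is not a perfect cube, x^3 - 656 is irreducible) and [Q(ω):Q] = 2. Both 2 and 3 divide [K:Q], and [K:Q] ≤ 3·2 = 6, so [K:Q] = 6. (Equivalently: Q(∛656) ⊂ R but ω ∉ R, so [K : Q(∛656)] = 2.)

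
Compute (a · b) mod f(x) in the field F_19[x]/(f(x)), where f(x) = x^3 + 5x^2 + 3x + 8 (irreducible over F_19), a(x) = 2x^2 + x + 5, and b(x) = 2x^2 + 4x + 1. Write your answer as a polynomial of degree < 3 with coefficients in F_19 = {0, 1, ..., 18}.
a · b ≡ 16x^2 + 9 (mod f(x))

Multiply in F_19[x]: a(x)·b(x) = (2x^2 + x + 5)·(2x^2 + 4x + 1) = 4x^4 + 10x^3 + 16x^2 + 2x + 5. This has degree ≥ 3, so divide by f(x) over F_19: 4x^4 + 10x^3 + 16x^2 + 2x + 5 = (4x + 9)·(x^3 + 5x^2 + 3x + 8) + (16x^2 + 9). Hence a·b ≡ 16x^2 + 9 (mod f). (F_19[x]/(f) is a field with 19^3 = 6859 elements since f is irreducible of degree 3.)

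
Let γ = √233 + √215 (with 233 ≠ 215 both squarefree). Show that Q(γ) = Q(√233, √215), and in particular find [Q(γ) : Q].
[Q(γ) : Q] = 4 (equivalently, Q(γ) = Q(√233, √215))

Obviously Q(γ) ⊆ Q(√233, √215), and [Q(√233, √215):Q] = 4 (since 233, 215 are distinct squarefree integers > 1 with 50095 not a perfect square). To show equality we compute the minimal polynomial of γ. From γ = √233 + √215: γ^2 = 233 + 2√(50095) + 215 = 448 + 2√(50095), so γ^2 - 448 = 2√(50095); squaring, (γ^2 - 448)^2 = 4·50095, i.e. γ^4 - 896γ^2 + 200704 - 200380 = 0, i.e. γ^4 - 896γ^2 + 324 = 0. So γ is a root of x^4 - 896x^2 + 324. This polynomial is irreducible over Q: it has no rational root (each ±√233 ± √215 is irrational), and any factorization into two quadratics over Q would force √(50095) ∈ Q (pairing opposite roots) or √233, √215 ∈ Q (other pairings), all impossible. Hence [Q(γ):Q] = 4 = [Q(√233, √215):Q], so Q(γ) = Q(√233, √215).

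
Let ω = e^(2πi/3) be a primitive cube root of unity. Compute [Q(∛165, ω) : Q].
[Q(∛165, ω) : Q] = 6

[Q(∛165):Q] = 3 (min poly x^3 - 165, irreducible since 165 is not a perfect cube). [Q(ω):Q] = 2 (min poly x^2 + x + 1). Since Q(∛165) ⊂ R and ω ∉ R, we have ω ∉ Q(∛165), so x^2 + x + 1 remains irreducible over Q(∛165) and [Q(∛165, ω) : Q(∛165)] = 2. By the tower law, [Q(∛165, ω) : Q] = 3 · 2 = 6. (In fact Q(∛165, ω) is the splitting field of x^3 - 165 over Q.)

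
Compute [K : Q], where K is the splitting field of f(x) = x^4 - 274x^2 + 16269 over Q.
[K : Q] = 4

Solving the quadratic in x^2: x^2 = (274 ± √(274^2 - 4·16269))/2 = (274 ± √10000)/2 = (274 ± 100)/2, giving x^2 = 187 or x^2 = 87. So f(x) = (x^2 - 187)(x^2 - 87) and the roots of f are ±√187, ±√87. Hence the splitting field is K = Q(√187, √87). Since 187 and 87 are distinct squarefree integers > 1, their product 16269 is not a perfect square, so √87 ∉ Q(√187). By the tower law [K:Q] = [Q(√187,√87):Q(√187)] · [Q(√187):Q] = 2 · 2 = 4.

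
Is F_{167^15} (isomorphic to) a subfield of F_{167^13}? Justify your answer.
No: F_{167^15} is not a subfield of F_{167^13}

F_{p^m} embeds in F_{p^n} iff m | n. Here 15 ∤ 13 (since 13 = 0·15 + 13 with remainder 13 ≠ 0), so F_{167^15} is not a subfield of F_{167^13}. Equivalently: if it were, the tower law would give 15 = [F_{167^15}:F_167] dividing [F_{167^13}:F_167] = 13, contradiction.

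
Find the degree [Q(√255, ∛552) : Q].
[Q(√255, ∛552) : Q] = 6

Let L = Q(√255, ∛552). Since Q(√255) ⊂ L and [Q(√255):Q] = 2, the tower law gives 2 | [L:Q]. Likewise Q(∛552) ⊂ L with [Q(∛552):Q] = 3 (because 552 is not a perfect cube), so 3 | [L:Q]. As gcd(2,3) = 1, [L:Q] is divisible by 6. Conversely L is generated over Q by √255 and ∛552, so [L:Q] ≤ 2·3 = 6. Therefore [Q(√255, ∛552) : Q] = 6.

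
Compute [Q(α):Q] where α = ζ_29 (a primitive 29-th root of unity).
[Q(α):Q] = 28

The minimal polynomial of ζ_29 over Q is the 29-th cyclotomic polynomial Φ_29(x), which is irreducible over Q and has degree φ(29) = 28. Hence [Q(α):Q] = φ(29) = 28.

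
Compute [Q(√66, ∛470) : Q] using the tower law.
[Q(√66, ∛470) : Q] = 6

Let L = Q(√66, ∛470). Since Q(√66) ⊂ L and [Q(√66):Q] = 2, the tower law gives 2 | [L:Q]. Likewise Q(∛470) ⊂ L with [Q(∛470):Q] = 3 (because 470 is not a perfect cube), so 3 | [L:Q]. As gcd(2,3) = 1, [L:Q] is divisible by 6. Conversely L is generated over Q by √66 and ∛470, so [L:Q] ≤ 2·3 = 6. Therefore [Q(√66, ∛470) : Q] = 6.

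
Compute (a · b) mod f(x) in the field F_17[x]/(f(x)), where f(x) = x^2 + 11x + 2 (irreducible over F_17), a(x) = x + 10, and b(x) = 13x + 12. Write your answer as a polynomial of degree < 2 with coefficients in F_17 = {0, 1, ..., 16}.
a · b ≡ 16x + 9 (mod f(x))

Multiply in F_17[x]: a(x)·b(x) = (x + 10)·(13x + 12) = 13x^2 + 6x + 1. This has degree ≥ 2, so divide by f(x) over F_17: 13x^2 + 6x + 1 = (13)·(x^2 + 11x + 2) + (16x + 9). Hence a·b ≡ 16x + 9 (mod f). (F_17[x]/(f) is a field with 17^2 = 289 elements since f is irreducible of degree 2.)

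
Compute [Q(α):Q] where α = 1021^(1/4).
[Q(α):Q] = 4

α is a root of x^4 - 1021. By Eisenstein's criterion at the prime p = 1021 (which divides the constant term 1021 but p^2 = 1042441 does not, since 1021 is squarefree), x^4 - 1021 is irreducible over Q. Hence [Q(α):Q] = 4.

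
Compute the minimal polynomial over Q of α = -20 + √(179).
m_α(x) = x^2 + 40x + 221

From α + 20 = √(179), squaring gives (α + 20)^2 = 179, i.e. α^2 + 40α + 400 = 179, so α^2 + 40α + 221 = 0. The discriminant of x^2 + 40x + 221 is (40)^2 - 4·(221) = 1600 - 884 = 716, and 4·(179) is not a perfect square in Q since 179 is squarefree and ≠ 1. Hence x^2 + 40x + 221 is irreducible over Q and is the minimal polynomial of α.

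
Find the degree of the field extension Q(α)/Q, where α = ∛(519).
[Q(α):Q] = 3

The minimal polynomial of α is x^3 - 519, irreducible over Q since 519 is not a perfect cube (so x^3 - 519 has no rational root). Hence [Q(α):Q] = deg(m_α) = 3.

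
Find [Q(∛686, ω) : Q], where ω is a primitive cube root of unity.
[Q(∛686, ω) : Q] = 6

[Q(∛686):Q] = 3 (min poly x^3 - 686, irreducible since 686 is not a perfect cube). [Q(ω):Q] = 2 (min poly x^2 + x + 1). Since Q(∛686) ⊂ R and ω ∉ R, we have ω ∉ Q(∛686), so x^2 + x + 1 remains irreducible over Q(∛686) and [Q(∛686, ω) : Q(∛686)] = 2. By the tower law, [Q(∛686, ω) : Q] = 3 · 2 = 6. (In fact Q(∛686, ω) is the splitting field of x^3 - 686 over Q.)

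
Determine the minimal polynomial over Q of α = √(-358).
m_α(x) = x^2 + 358

α satisfies α^2 + 358 = 0, so x^2 + 358 annihilates α. Since d = -358 is squarefree and ≠ 1, it is not a perfect square in Q, so x^2 + 358 has no rational root and is therefore irreducible over Q (a degree-2 polynomial over a field is irreducible iff it has no root). Hence m_α(x) = x^2 + 358.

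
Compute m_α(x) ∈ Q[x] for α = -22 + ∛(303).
m_α(x) = x^3 + 66x^2 + 1452x + 10345

Set β = α + 22 = ∛(303), so β^3 = 303. Then (α + 22)^3 - 303 = 0, i.e. α is a root of g(x) = (x + 22)^3 - 303 = x^3 + 66x^2 + 1452x + 10345. Since g(x) = h(x + 22) where h(x) = x^3 - 303, and h is irreducible over Q (because 303 is not a perfect cube, so h has no rational root, and a monic cubic with no rational root is irreducible), g is also irreducible (irreducibility is preserved under the substitution x → x + 22). Hence m_α(x) = x^3 + 66x^2 + 1452x + 10345.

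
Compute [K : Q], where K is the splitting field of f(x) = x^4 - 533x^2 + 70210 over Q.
[K : Q] = 4

Solving the quadratic in x^2: x^2 = (533 ± √(533^2 - 4·70210))/2 = (533 ± √3249)/2 = (533 ± 57)/2, giving x^2 = 238 or x^2 = 295. So f(x) = (x^2 - 238)(x^2 - 295) and the roots of f are ±√238, ±√295. Hence the splitting field is K = Q(√238, √295). Since 238 and 295 are distinct squarefree integers > 1, their product 70210 is not a perfect square, so √295 ∉ Q(√238). By the tower law [K:Q] = [Q(√238,√295):Q(√238)] · [Q(√238):Q] = 2 · 2 = 4.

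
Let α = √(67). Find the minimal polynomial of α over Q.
m_α(x) = x^2 - 67

α satisfies α^2 - 67 = 0, so x^2 - 67 annihilates α. Since d = 67 is squarefree and ≠ 1, it is not a perfect square in Q, so x^2 - 67 has no rational root and is therefore irreducible over Q (a degree-2 polynomial over a field is irreducible iff it has no root). Hence m_α(x) = x^2 - 67.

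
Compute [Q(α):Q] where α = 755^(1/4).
[Q(α):Q] = 4

α is a root of x^4 - 755. By Eisenstein's criterion at the prime p = 5 (which divides the constant term 755 but p^2 = 25 does not, since 755 is squarefree), x^4 - 755 is irreducible over Q. Hence [Q(α):Q] = 4.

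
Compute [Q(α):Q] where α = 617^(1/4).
[Q(α):Q] = 4

α is a root of x^4 - 617. By Eisenstein's criterion at the prime p = 617 (which divides the constant term 617 but p^2 = 380689 does not, since 617 is squarefree), x^4 - 617 is irreducible over Q. Hence [Q(α):Q] = 4.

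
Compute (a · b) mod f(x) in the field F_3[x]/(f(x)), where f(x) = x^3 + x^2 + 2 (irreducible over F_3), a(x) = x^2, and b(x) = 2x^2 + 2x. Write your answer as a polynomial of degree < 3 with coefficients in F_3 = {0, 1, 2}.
a · b ≡ 2x (mod f(x))

Multiply in F_3[x]: a(x)·b(x) = (x^2)·(2x^2 + 2x) = 2x^4 + 2x^3. This has degree ≥ 3, so divide by f(x) over F_3: 2x^4 + 2x^3 = (2x)·(x^3 + x^2 + 2) + (2x). Hence a·b ≡ 2x (mod f). (F_3[x]/(f) is a field with 3^3 = 27 elements since f is irreducible of degree 3.)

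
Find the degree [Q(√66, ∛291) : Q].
[Q(√66, ∛291) : Q] = 6

Let L = Q(√66, ∛291). Since Q(√66) ⊂ L and [Q(√66):Q] = 2, the tower law gives 2 | [L:Q]. Likewise Q(∛291) ⊂ L with [Q(∛291):Q] = 3 (because 291 is not a perfect cube), so 3 | [L:Q]. As gcd(2,3) = 1, [L:Q] is divisible by 6. Conversely L is generated over Q by √66 and ∛291, so [L:Q] ≤ 2·3 = 6. Therefore [Q(√66, ∛291) : Q] = 6.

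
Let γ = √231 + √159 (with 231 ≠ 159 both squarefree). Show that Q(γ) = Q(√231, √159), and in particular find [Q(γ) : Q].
[Q(γ) : Q] = 4 (equivalently, Q(γ) = Q(√231, √159))

Obviously Q(γ) ⊆ Q(√231, √159), and [Q(√231, √159):Q] = 4 (since 231, 159 are distinct squarefree integers > 1 with 36729 not a perfect square). To show equality we compute the minimal polynomial of γ. From γ = √231 + √159: γ^2 = 231 + 2√(36729) + 159 = 390 + 2√(36729), so γ^2 - 390 = 2√(36729); squaring, (γ^2 - 390)^2 = 4·36729, i.e. γ^4 - 780γ^2 + 152100 - 146916 = 0, i.e. γ^4 - 780γ^2 + 5184 = 0. So γ is a root of x^4 - 780x^2 + 5184. This polynomial is irreducible over Q: it has no rational root (each ±√231 ± √159 is irrational), and any factorization into two quadratics over Q would force √(36729) ∈ Q (pairing opposite roots) or √231, √159 ∈ Q (other pairings), all impossible. Hence [Q(γ):Q] = 4 = [Q(√231, √159):Q], so Q(γ) = Q(√231, √159).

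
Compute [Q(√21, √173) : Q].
[Q(√21, √173) : Q] = 4

[Q(√21):Q] = 2 (min poly x^2 - 21, irreducible since 21 is squarefree > 1). For the top step, suppose √173 ∈ Q(√21), say √173 = c + d√21 with c, d ∈ Q. Squaring: 173 = c^2 + 21d^2 + 2cd√21. Since √21 ∉ Q this forces 2cd = 0. If d = 0 then √173 = c ∈ Q, contradicting 173 squarefree > 1. If c = 0 then 173 = 21d^2, so 21·173 = (21d)^2 is a perfect square in Q — but 21·173 = 3633 is not a perfect square (since 21 and 173 are distinct squarefree integers). Contradiction. Hence √173 ∉ Q(√21), so x^2 - 173 stays irreducible over Q(√21) and [Q(√21, √173) : Q(√21)] = 2. By the tower law, [Q(√21, √173) : Q] = 2 · 2 = 4.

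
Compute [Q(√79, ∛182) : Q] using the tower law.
[Q(√79, ∛182) : Q] = 6

Let L = Q(√79, ∛182). Since Q(√79) ⊂ L and [Q(√79):Q] = 2, the tower law gives 2 | [L:Q]. Likewise Q(∛182) ⊂ L with [Q(∛182):Q] = 3 (because 182 is not a perfect cube), so 3 | [L:Q]. As gcd(2,3) = 1, [L:Q] is divisible by 6. Conversely L is generated over Q by √79 and ∛182, so [L:Q] ≤ 2·3 = 6. Therefore [Q(√79, ∛182) : Q] = 6.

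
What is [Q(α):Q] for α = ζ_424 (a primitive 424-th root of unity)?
[Q(α):Q] = 208

The minimal polynomial of ζ_424 over Q is the 424-th cyclotomic polynomial Φ_424(x), which is irreducible over Q and has degree φ(424) = 208. Hence [Q(α):Q] = φ(424) = 208.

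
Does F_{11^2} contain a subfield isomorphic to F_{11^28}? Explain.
No: F_{11^28} is not a subfield of F_{11^2}

F_{p^m} embeds in F_{p^n} iff m | n. Here 28 ∤ 2 (since 2 = 0·28 + 2 with remainder 2 ≠ 0), so F_{11^28} is not a subfield of F_{11^2}. Equivalently: if it were, the tower law would give 28 = [F_{11^28}:F_11] dividing [F_{11^2}:F_11] = 2, contradiction.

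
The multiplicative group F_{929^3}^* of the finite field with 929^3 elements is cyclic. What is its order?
|F_{929^3}^*| = 801765088

F_{929^3} has 929^3 = 801765089 elements; its multiplicative group consists of all nonzero elements, so |F_{929^3}^*| = 801765089 - 1 = 801765088. (It is cyclic since any finite subgroup of the multiplicative group of a field is cyclic.)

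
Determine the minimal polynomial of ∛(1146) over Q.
m_α(x) = x^3 - 1146

α satisfies α^3 = 1146, so x^3 - 1146 annihilates α. By the rational root test, a rational root p/q (in lowest terms) of x^3 - 1146 would satisfy p^3 = 1146 q^3, forcing q = 1 and p^3 = 1146; but 1146 is not a perfect cube, contradiction. A monic cubic over Q with no rational root is irreducible (any nontrivial factorization would include a linear factor). Hence x^3 - 1146 is the minimal polynomial of α, and in particular [Q(α):Q] = 3.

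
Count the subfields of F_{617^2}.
F_{617^2} has 2 subfields

The subfields of F_{p^n} are exactly the fields F_{p^d} for d | n (each is the fixed field of the unique index-d subgroup of Gal(F_{p^n}/F_p) ≅ Z/nZ). The divisors of n = 2 are {1, 2}, giving 2 subfields: F_{617^1}, F_{617^2}.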